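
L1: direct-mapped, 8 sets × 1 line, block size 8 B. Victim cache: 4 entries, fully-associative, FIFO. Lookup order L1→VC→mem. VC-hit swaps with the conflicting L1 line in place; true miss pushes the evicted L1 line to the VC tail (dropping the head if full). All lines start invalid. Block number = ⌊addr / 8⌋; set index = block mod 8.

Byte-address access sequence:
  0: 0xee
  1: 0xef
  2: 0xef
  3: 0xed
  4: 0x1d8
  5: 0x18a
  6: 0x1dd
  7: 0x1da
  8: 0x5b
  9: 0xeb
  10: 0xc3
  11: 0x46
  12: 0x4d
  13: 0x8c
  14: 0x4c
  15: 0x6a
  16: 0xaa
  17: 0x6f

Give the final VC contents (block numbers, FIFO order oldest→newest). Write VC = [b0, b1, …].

0: 0xee (blk 29, set 5) → MISS  vc=[]
1: 0xef (blk 29, set 5) → L1-HIT  vc=[]
2: 0xef (blk 29, set 5) → L1-HIT  vc=[]
3: 0xed (blk 29, set 5) → L1-HIT  vc=[]
4: 0x1d8 (blk 59, set 3) → MISS  vc=[]
5: 0x18a (blk 49, set 1) → MISS  vc=[]
6: 0x1dd (blk 59, set 3) → L1-HIT  vc=[]
7: 0x1da (blk 59, set 3) → L1-HIT  vc=[]
8: 0x5b (blk 11, set 3) → MISS  vc=[59]
9: 0xeb (blk 29, set 5) → L1-HIT  vc=[59]
10: 0xc3 (blk 24, set 0) → MISS  vc=[59]
11: 0x46 (blk 8, set 0) → MISS  vc=[59, 24]
12: 0x4d (blk 9, set 1) → MISS  vc=[59, 24, 49]
13: 0x8c (blk 17, set 1) → MISS  vc=[59, 24, 49, 9]
14: 0x4c (blk 9, set 1) → VC-HIT  vc=[59, 24, 49, 17]
15: 0x6a (blk 13, set 5) → MISS  vc=[24, 49, 17, 29]
16: 0xaa (blk 21, set 5) → MISS  vc=[49, 17, 29, 13]
17: 0x6f (blk 13, set 5) → VC-HIT  vc=[49, 17, 29, 21]

VC = [49, 17, 29, 21]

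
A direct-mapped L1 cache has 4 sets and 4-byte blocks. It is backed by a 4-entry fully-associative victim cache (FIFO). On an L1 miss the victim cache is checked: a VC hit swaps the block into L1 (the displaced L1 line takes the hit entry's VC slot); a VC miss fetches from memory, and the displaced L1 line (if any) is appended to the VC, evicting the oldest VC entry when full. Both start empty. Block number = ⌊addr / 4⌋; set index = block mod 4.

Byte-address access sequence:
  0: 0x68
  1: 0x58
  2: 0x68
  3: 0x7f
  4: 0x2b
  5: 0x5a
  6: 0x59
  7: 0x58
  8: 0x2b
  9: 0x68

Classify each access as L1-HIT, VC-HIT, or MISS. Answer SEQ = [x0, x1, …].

#0 0x68→b26/s2 MISS; vc=[]
#1 0x58→b22/s2 MISS; vc=[26]
#2 0x68→b26/s2 VC-HIT; vc=[22]
#3 0x7f→b31/s3 MISS; vc=[22]
#4 0x2b→b10/s2 MISS; vc=[22,26]
#5 0x5a→b22/s2 VC-HIT; vc=[10,26]
#6 0x59→b22/s2 L1-HIT; vc=[10,26]
#7 0x58→b22/s2 L1-HIT; vc=[10,26]
#8 0x2b→b10/s2 VC-HIT; vc=[22,26]
#9 0x68→b26/s2 VC-HIT; vc=[22,10]

SEQ = [MISS, MISS, VC-HIT, MISS, MISS, VC-HIT, L1-HIT, L1-HIT, VC-HIT, VC-HIT]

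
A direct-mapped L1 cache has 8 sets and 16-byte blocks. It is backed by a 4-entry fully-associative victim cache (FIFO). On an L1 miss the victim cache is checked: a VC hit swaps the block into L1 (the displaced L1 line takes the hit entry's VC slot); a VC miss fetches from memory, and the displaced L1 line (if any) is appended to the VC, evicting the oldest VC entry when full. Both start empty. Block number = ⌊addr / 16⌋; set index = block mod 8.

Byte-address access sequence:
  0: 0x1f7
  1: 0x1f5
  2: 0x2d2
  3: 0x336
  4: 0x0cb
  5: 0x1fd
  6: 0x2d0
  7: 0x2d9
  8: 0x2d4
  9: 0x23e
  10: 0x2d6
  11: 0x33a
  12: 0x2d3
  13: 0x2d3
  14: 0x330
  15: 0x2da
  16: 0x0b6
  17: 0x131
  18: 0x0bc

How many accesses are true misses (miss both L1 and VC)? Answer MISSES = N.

  [0] addr=0x1f7 blk=31 s=7: MISS | VC []
  [1] addr=0x1f5 blk=31 s=7: L1-HIT | VC []
  [2] addr=0x2d2 blk=45 s=5: MISS | VC []
  [3] addr=0x336 blk=51 s=3: MISS | VC []
  [4] addr=0xcb blk=12 s=4: MISS | VC []
  [5] addr=0x1fd blk=31 s=7: L1-HIT | VC []
  [6] addr=0x2d0 blk=45 s=5: L1-HIT | VC []
  [7] addr=0x2d9 blk=45 s=5: L1-HIT | VC []
  [8] addr=0x2d4 blk=45 s=5: L1-HIT | VC []
  [9] addr=0x23e blk=35 s=3: MISS | VC [51]
  [10] addr=0x2d6 blk=45 s=5: L1-HIT | VC [51]
  [11] addr=0x33a blk=51 s=3: VC-HIT | VC [35]
  [12] addr=0x2d3 blk=45 s=5: L1-HIT | VC [35]
  [13] addr=0x2d3 blk=45 s=5: L1-HIT | VC [35]
  [14] addr=0x330 blk=51 s=3: L1-HIT | VC [35]
  [15] addr=0x2da blk=45 s=5: L1-HIT | VC [35]
  [16] addr=0xb6 blk=11 s=3: MISS | VC [35, 51]
  [17] addr=0x131 blk=19 s=3: MISS | VC [35, 51, 11]
  [18] addr=0xbc blk=11 s=3: VC-HIT | VC [35, 51, 19]

MISSES = 7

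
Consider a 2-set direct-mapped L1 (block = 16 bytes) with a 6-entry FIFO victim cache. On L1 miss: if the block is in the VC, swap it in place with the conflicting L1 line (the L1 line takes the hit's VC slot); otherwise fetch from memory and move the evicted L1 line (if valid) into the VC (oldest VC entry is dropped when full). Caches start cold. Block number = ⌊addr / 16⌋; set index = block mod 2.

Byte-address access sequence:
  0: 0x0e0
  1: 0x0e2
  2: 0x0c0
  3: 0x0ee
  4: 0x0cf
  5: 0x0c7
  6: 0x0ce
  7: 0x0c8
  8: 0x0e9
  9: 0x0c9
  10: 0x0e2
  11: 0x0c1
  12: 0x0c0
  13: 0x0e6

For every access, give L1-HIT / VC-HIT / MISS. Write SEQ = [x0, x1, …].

SEQ = [MISS, L1-HIT, MISS, VC-HIT, VC-HIT, L1-HIT, L1-HIT, L1-HIT, VC-HIT, VC-HIT, VC-HIT, VC-HIT, L1-HIT, VC-HIT]

#0 0xe0→b14/s0 MISS; vc=[]
#1 0xe2→b14/s0 L1-HIT; vc=[]
#2 0xc0→b12/s0 MISS; vc=[14]
#3 0xee→b14/s0 VC-HIT; vc=[12]
#4 0xcf→b12/s0 VC-HIT; vc=[14]
#5 0xc7→b12/s0 L1-HIT; vc=[14]
#6 0xce→b12/s0 L1-HIT; vc=[14]
#7 0xc8→b12/s0 L1-HIT; vc=[14]
#8 0xe9→b14/s0 VC-HIT; vc=[12]
#9 0xc9→b12/s0 VC-HIT; vc=[14]
#10 0xe2→b14/s0 VC-HIT; vc=[12]
#11 0xc1→b12/s0 VC-HIT; vc=[14]
#12 0xc0→b12/s0 L1-HIT; vc=[14]
#13 0xe6→b14/s0 VC-HIT; vc=[12]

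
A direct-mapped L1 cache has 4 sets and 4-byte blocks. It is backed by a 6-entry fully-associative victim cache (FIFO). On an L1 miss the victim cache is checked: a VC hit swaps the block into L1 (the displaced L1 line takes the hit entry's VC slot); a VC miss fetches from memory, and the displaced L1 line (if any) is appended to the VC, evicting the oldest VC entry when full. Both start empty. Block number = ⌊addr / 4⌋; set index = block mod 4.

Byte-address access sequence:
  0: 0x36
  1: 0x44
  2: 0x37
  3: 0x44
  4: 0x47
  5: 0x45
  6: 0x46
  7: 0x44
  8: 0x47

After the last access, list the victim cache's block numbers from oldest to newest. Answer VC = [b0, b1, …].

0: 0x36 (blk 13, set 1) → MISS  vc=[]
1: 0x44 (blk 17, set 1) → MISS  vc=[13]
2: 0x37 (blk 13, set 1) → VC-HIT  vc=[17]
3: 0x44 (blk 17, set 1) → VC-HIT  vc=[13]
4: 0x47 (blk 17, set 1) → L1-HIT  vc=[13]
5: 0x45 (blk 17, set 1) → L1-HIT  vc=[13]
6: 0x46 (blk 17, set 1) → L1-HIT  vc=[13]
7: 0x44 (blk 17, set 1) → L1-HIT  vc=[13]
8: 0x47 (blk 17, set 1) → L1-HIT  vc=[13]

VC = [13]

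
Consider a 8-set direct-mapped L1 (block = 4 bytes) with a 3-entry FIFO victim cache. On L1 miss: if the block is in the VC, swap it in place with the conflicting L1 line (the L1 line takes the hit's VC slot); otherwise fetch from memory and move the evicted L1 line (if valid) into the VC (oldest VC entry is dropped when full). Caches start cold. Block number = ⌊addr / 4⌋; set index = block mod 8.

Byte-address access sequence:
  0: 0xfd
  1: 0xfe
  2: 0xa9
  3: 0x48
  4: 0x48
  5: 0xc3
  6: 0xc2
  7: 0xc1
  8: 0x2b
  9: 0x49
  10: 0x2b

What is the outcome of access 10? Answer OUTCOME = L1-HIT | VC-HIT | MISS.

OUTCOME = VC-HIT

#0 0xfd→b63/s7 MISS; vc=[]
#1 0xfe→b63/s7 L1-HIT; vc=[]
#2 0xa9→b42/s2 MISS; vc=[]
#3 0x48→b18/s2 MISS; vc=[42]
#4 0x48→b18/s2 L1-HIT; vc=[42]
#5 0xc3→b48/s0 MISS; vc=[42]
#6 0xc2→b48/s0 L1-HIT; vc=[42]
#7 0xc1→b48/s0 L1-HIT; vc=[42]
#8 0x2b→b10/s2 MISS; vc=[42,18]
#9 0x49→b18/s2 VC-HIT; vc=[42,10]
#10 0x2b→b10/s2 VC-HIT; vc=[42,18]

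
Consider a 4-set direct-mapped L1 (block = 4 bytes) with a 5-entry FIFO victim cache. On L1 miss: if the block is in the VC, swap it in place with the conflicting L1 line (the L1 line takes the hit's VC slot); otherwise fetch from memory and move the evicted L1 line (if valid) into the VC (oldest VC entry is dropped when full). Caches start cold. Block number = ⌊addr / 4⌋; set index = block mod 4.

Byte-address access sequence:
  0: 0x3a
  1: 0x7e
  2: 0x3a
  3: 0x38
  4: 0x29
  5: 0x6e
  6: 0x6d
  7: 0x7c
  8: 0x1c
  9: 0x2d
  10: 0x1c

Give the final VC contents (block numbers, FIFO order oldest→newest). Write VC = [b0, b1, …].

VC = [14, 27, 31, 11]

#0 0x3a→b14/s2 MISS; vc=[]
#1 0x7e→b31/s3 MISS; vc=[]
#2 0x3a→b14/s2 L1-HIT; vc=[]
#3 0x38→b14/s2 L1-HIT; vc=[]
#4 0x29→b10/s2 MISS; vc=[14]
#5 0x6e→b27/s3 MISS; vc=[14,31]
#6 0x6d→b27/s3 L1-HIT; vc=[14,31]
#7 0x7c→b31/s3 VC-HIT; vc=[14,27]
#8 0x1c→b7/s3 MISS; vc=[14,27,31]
#9 0x2d→b11/s3 MISS; vc=[14,27,31,7]
#10 0x1c→b7/s3 VC-HIT; vc=[14,27,31,11]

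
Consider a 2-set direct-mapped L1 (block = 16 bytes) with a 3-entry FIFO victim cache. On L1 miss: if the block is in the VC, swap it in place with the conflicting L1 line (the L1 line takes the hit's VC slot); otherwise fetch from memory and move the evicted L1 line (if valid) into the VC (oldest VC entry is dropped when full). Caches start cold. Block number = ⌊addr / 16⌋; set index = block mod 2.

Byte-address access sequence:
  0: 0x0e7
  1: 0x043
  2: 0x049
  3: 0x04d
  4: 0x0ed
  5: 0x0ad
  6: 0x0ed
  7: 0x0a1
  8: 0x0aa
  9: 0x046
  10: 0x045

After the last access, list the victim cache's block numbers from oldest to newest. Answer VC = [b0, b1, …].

VC = [10, 14]

  [0] addr=0xe7 blk=14 s=0: MISS | VC []
  [1] addr=0x43 blk=4 s=0: MISS | VC [14]
  [2] addr=0x49 blk=4 s=0: L1-HIT | VC [14]
  [3] addr=0x4d blk=4 s=0: L1-HIT | VC [14]
  [4] addr=0xed blk=14 s=0: VC-HIT | VC [4]
  [5] addr=0xad blk=10 s=0: MISS | VC [4, 14]
  [6] addr=0xed blk=14 s=0: VC-HIT | VC [4, 10]
  [7] addr=0xa1 blk=10 s=0: VC-HIT | VC [4, 14]
  [8] addr=0xaa blk=10 s=0: L1-HIT | VC [4, 14]
  [9] addr=0x46 blk=4 s=0: VC-HIT | VC [10, 14]
  [10] addr=0x45 blk=4 s=0: L1-HIT | VC [10, 14]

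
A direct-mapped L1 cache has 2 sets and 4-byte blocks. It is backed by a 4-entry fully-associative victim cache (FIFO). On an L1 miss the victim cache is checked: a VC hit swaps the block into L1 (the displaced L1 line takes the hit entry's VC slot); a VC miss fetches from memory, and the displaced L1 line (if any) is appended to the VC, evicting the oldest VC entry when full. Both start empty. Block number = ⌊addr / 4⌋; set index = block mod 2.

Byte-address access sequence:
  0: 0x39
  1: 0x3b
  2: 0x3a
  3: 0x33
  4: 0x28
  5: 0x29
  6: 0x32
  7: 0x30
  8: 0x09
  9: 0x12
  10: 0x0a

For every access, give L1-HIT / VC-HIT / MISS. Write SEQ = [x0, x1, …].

SEQ = [MISS, L1-HIT, L1-HIT, MISS, MISS, L1-HIT, VC-HIT, L1-HIT, MISS, MISS, VC-HIT]

#0 0x39→b14/s0 MISS; vc=[]
#1 0x3b→b14/s0 L1-HIT; vc=[]
#2 0x3a→b14/s0 L1-HIT; vc=[]
#3 0x33→b12/s0 MISS; vc=[14]
#4 0x28→b10/s0 MISS; vc=[14,12]
#5 0x29→b10/s0 L1-HIT; vc=[14,12]
#6 0x32→b12/s0 VC-HIT; vc=[14,10]
#7 0x30→b12/s0 L1-HIT; vc=[14,10]
#8 0x9→b2/s0 MISS; vc=[14,10,12]
#9 0x12→b4/s0 MISS; vc=[14,10,12,2]
#10 0xa→b2/s0 VC-HIT; vc=[14,10,12,4]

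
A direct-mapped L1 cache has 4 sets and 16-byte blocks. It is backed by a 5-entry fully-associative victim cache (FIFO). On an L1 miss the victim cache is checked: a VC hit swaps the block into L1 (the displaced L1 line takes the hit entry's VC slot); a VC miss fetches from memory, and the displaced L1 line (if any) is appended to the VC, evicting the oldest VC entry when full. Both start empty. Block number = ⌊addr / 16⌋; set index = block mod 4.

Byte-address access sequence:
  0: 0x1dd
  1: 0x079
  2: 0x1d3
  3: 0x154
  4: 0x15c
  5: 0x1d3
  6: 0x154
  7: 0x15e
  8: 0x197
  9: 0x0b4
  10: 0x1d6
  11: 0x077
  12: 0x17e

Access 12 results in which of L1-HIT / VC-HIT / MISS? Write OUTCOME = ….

OUTCOME = MISS

0: 0x1dd (blk 29, set 1) → MISS  vc=[]
1: 0x79 (blk 7, set 3) → MISS  vc=[]
2: 0x1d3 (blk 29, set 1) → L1-HIT  vc=[]
3: 0x154 (blk 21, set 1) → MISS  vc=[29]
4: 0x15c (blk 21, set 1) → L1-HIT  vc=[29]
5: 0x1d3 (blk 29, set 1) → VC-HIT  vc=[21]
6: 0x154 (blk 21, set 1) → VC-HIT  vc=[29]
7: 0x15e (blk 21, set 1) → L1-HIT  vc=[29]
8: 0x197 (blk 25, set 1) → MISS  vc=[29, 21]
9: 0xb4 (blk 11, set 3) → MISS  vc=[29, 21, 7]
10: 0x1d6 (blk 29, set 1) → VC-HIT  vc=[25, 21, 7]
11: 0x77 (blk 7, set 3) → VC-HIT  vc=[25, 21, 11]
12: 0x17e (blk 23, set 3) → MISS  vc=[25, 21, 11, 7]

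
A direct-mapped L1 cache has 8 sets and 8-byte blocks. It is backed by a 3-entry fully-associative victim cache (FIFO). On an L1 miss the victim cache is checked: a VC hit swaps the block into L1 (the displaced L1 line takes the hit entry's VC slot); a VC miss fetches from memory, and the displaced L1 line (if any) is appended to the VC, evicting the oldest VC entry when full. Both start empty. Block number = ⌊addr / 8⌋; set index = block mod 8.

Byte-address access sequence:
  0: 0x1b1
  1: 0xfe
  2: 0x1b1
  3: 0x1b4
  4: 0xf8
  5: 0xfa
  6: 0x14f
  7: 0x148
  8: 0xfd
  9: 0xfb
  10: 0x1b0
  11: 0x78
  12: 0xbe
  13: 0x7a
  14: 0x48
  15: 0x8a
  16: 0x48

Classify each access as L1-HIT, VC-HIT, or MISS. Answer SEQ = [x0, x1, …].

0: 0x1b1 (blk 54, set 6) → MISS  vc=[]
1: 0xfe (blk 31, set 7) → MISS  vc=[]
2: 0x1b1 (blk 54, set 6) → L1-HIT  vc=[]
3: 0x1b4 (blk 54, set 6) → L1-HIT  vc=[]
4: 0xf8 (blk 31, set 7) → L1-HIT  vc=[]
5: 0xfa (blk 31, set 7) → L1-HIT  vc=[]
6: 0x14f (blk 41, set 1) → MISS  vc=[]
7: 0x148 (blk 41, set 1) → L1-HIT  vc=[]
8: 0xfd (blk 31, set 7) → L1-HIT  vc=[]
9: 0xfb (blk 31, set 7) → L1-HIT  vc=[]
10: 0x1b0 (blk 54, set 6) → L1-HIT  vc=[]
11: 0x78 (blk 15, set 7) → MISS  vc=[31]
12: 0xbe (blk 23, set 7) → MISS  vc=[31, 15]
13: 0x7a (blk 15, set 7) → VC-HIT  vc=[31, 23]
14: 0x48 (blk 9, set 1) → MISS  vc=[31, 23, 41]
15: 0x8a (blk 17, set 1) → MISS  vc=[23, 41, 9]
16: 0x48 (blk 9, set 1) → VC-HIT  vc=[23, 41, 17]

SEQ = [MISS, MISS, L1-HIT, L1-HIT, L1-HIT, L1-HIT, MISS, L1-HIT, L1-HIT, L1-HIT, L1-HIT, MISS, MISS, VC-HIT, MISS, MISS, VC-HIT]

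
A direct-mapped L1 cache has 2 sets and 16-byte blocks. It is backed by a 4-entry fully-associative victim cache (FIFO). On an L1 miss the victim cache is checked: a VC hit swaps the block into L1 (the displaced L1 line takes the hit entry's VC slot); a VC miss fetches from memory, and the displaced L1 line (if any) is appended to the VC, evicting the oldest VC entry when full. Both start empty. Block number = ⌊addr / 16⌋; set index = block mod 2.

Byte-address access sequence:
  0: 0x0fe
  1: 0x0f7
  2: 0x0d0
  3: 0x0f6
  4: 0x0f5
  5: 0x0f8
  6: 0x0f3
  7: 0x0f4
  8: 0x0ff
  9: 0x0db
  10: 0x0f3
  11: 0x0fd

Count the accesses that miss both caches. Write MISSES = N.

MISSES = 2

0: 0xfe (blk 15, set 1) → MISS  vc=[]
1: 0xf7 (blk 15, set 1) → L1-HIT  vc=[]
2: 0xd0 (blk 13, set 1) → MISS  vc=[15]
3: 0xf6 (blk 15, set 1) → VC-HIT  vc=[13]
4: 0xf5 (blk 15, set 1) → L1-HIT  vc=[13]
5: 0xf8 (blk 15, set 1) → L1-HIT  vc=[13]
6: 0xf3 (blk 15, set 1) → L1-HIT  vc=[13]
7: 0xf4 (blk 15, set 1) → L1-HIT  vc=[13]
8: 0xff (blk 15, set 1) → L1-HIT  vc=[13]
9: 0xdb (blk 13, set 1) → VC-HIT  vc=[15]
10: 0xf3 (blk 15, set 1) → VC-HIT  vc=[13]
11: 0xfd (blk 15, set 1) → L1-HIT  vc=[13]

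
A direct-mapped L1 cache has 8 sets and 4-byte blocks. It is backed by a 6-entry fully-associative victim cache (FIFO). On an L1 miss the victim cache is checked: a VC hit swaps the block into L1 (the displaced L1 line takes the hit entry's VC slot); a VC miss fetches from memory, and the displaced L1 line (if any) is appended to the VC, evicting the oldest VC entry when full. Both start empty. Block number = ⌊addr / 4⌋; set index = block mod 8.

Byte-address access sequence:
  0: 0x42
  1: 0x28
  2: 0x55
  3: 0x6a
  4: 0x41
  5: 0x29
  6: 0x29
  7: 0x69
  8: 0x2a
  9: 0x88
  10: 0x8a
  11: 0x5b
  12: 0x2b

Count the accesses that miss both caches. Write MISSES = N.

MISSES = 6

0: 0x42 (blk 16, set 0) → MISS  vc=[]
1: 0x28 (blk 10, set 2) → MISS  vc=[]
2: 0x55 (blk 21, set 5) → MISS  vc=[]
3: 0x6a (blk 26, set 2) → MISS  vc=[10]
4: 0x41 (blk 16, set 0) → L1-HIT  vc=[10]
5: 0x29 (blk 10, set 2) → VC-HIT  vc=[26]
6: 0x29 (blk 10, set 2) → L1-HIT  vc=[26]
7: 0x69 (blk 26, set 2) → VC-HIT  vc=[10]
8: 0x2a (blk 10, set 2) → VC-HIT  vc=[26]
9: 0x88 (blk 34, set 2) → MISS  vc=[26, 10]
10: 0x8a (blk 34, set 2) → L1-HIT  vc=[26, 10]
11: 0x5b (blk 22, set 6) → MISS  vc=[26, 10]
12: 0x2b (blk 10, set 2) → VC-HIT  vc=[26, 34]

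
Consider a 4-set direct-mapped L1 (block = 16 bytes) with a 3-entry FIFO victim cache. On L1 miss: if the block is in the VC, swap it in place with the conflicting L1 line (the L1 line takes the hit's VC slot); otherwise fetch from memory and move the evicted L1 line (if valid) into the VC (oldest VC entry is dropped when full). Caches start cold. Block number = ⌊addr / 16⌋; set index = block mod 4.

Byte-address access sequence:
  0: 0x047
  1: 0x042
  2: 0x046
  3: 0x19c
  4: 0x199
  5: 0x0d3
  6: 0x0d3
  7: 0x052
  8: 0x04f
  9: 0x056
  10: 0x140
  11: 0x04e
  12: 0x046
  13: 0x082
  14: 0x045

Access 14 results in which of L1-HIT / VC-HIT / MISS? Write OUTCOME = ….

OUTCOME = VC-HIT

  [0] addr=0x47 blk=4 s=0: MISS | VC []
  [1] addr=0x42 blk=4 s=0: L1-HIT | VC []
  [2] addr=0x46 blk=4 s=0: L1-HIT | VC []
  [3] addr=0x19c blk=25 s=1: MISS | VC []
  [4] addr=0x199 blk=25 s=1: L1-HIT | VC []
  [5] addr=0xd3 blk=13 s=1: MISS | VC [25]
  [6] addr=0xd3 blk=13 s=1: L1-HIT | VC [25]
  [7] addr=0x52 blk=5 s=1: MISS | VC [25, 13]
  [8] addr=0x4f blk=4 s=0: L1-HIT | VC [25, 13]
  [9] addr=0x56 blk=5 s=1: L1-HIT | VC [25, 13]
  [10] addr=0x140 blk=20 s=0: MISS | VC [25, 13, 4]
  [11] addr=0x4e blk=4 s=0: VC-HIT | VC [25, 13, 20]
  [12] addr=0x46 blk=4 s=0: L1-HIT | VC [25, 13, 20]
  [13] addr=0x82 blk=8 s=0: MISS | VC [13, 20, 4]
  [14] addr=0x45 blk=4 s=0: VC-HIT | VC [13, 20, 8]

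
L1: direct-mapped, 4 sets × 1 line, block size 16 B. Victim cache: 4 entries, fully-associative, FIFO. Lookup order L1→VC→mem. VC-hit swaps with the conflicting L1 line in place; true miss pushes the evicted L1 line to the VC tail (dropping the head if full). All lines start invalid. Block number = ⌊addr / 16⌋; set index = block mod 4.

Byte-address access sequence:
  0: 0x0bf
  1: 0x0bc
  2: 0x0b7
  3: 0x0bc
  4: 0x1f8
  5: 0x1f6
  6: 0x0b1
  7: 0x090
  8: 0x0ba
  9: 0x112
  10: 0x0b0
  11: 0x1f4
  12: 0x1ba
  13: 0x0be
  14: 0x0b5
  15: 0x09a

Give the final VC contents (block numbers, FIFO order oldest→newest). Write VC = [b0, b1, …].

0: 0xbf (blk 11, set 3) → MISS  vc=[]
1: 0xbc (blk 11, set 3) → L1-HIT  vc=[]
2: 0xb7 (blk 11, set 3) → L1-HIT  vc=[]
3: 0xbc (blk 11, set 3) → L1-HIT  vc=[]
4: 0x1f8 (blk 31, set 3) → MISS  vc=[11]
5: 0x1f6 (blk 31, set 3) → L1-HIT  vc=[11]
6: 0xb1 (blk 11, set 3) → VC-HIT  vc=[31]
7: 0x90 (blk 9, set 1) → MISS  vc=[31]
8: 0xba (blk 11, set 3) → L1-HIT  vc=[31]
9: 0x112 (blk 17, set 1) → MISS  vc=[31, 9]
10: 0xb0 (blk 11, set 3) → L1-HIT  vc=[31, 9]
11: 0x1f4 (blk 31, set 3) → VC-HIT  vc=[11, 9]
12: 0x1ba (blk 27, set 3) → MISS  vc=[11, 9, 31]
13: 0xbe (blk 11, set 3) → VC-HIT  vc=[27, 9, 31]
14: 0xb5 (blk 11, set 3) → L1-HIT  vc=[27, 9, 31]
15: 0x9a (blk 9, set 1) → VC-HIT  vc=[27, 17, 31]

VC = [27, 17, 31]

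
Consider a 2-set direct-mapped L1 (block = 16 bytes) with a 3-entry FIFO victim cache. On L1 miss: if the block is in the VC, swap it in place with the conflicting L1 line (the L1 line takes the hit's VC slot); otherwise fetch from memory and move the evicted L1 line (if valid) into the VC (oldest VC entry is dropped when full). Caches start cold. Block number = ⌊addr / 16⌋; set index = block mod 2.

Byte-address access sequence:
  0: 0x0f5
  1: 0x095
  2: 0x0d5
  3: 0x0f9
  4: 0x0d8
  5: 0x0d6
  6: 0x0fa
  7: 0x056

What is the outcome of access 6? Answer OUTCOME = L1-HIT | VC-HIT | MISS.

OUTCOME = VC-HIT

  [0] addr=0xf5 blk=15 s=1: MISS | VC []
  [1] addr=0x95 blk=9 s=1: MISS | VC [15]
  [2] addr=0xd5 blk=13 s=1: MISS | VC [15, 9]
  [3] addr=0xf9 blk=15 s=1: VC-HIT | VC [13, 9]
  [4] addr=0xd8 blk=13 s=1: VC-HIT | VC [15, 9]
  [5] addr=0xd6 blk=13 s=1: L1-HIT | VC [15, 9]
  [6] addr=0xfa blk=15 s=1: VC-HIT | VC [13, 9]
  [7] addr=0x56 blk=5 s=1: MISS | VC [13, 9, 15]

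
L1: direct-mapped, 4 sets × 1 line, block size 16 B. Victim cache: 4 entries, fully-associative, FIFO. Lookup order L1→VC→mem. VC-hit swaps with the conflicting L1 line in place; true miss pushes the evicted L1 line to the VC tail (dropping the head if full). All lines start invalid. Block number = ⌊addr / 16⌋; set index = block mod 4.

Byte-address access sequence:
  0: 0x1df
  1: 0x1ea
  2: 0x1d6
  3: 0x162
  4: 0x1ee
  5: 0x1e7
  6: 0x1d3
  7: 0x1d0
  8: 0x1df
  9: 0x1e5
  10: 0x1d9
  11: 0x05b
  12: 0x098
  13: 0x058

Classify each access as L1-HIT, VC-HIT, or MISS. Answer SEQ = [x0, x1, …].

SEQ = [MISS, MISS, L1-HIT, MISS, VC-HIT, L1-HIT, L1-HIT, L1-HIT, L1-HIT, L1-HIT, L1-HIT, MISS, MISS, VC-HIT]

#0 0x1df→b29/s1 MISS; vc=[]
#1 0x1ea→b30/s2 MISS; vc=[]
#2 0x1d6→b29/s1 L1-HIT; vc=[]
#3 0x162→b22/s2 MISS; vc=[30]
#4 0x1ee→b30/s2 VC-HIT; vc=[22]
#5 0x1e7→b30/s2 L1-HIT; vc=[22]
#6 0x1d3→b29/s1 L1-HIT; vc=[22]
#7 0x1d0→b29/s1 L1-HIT; vc=[22]
#8 0x1df→b29/s1 L1-HIT; vc=[22]
#9 0x1e5→b30/s2 L1-HIT; vc=[22]
#10 0x1d9→b29/s1 L1-HIT; vc=[22]
#11 0x5b→b5/s1 MISS; vc=[22,29]
#12 0x98→b9/s1 MISS; vc=[22,29,5]
#13 0x58→b5/s1 VC-HIT; vc=[22,29,9]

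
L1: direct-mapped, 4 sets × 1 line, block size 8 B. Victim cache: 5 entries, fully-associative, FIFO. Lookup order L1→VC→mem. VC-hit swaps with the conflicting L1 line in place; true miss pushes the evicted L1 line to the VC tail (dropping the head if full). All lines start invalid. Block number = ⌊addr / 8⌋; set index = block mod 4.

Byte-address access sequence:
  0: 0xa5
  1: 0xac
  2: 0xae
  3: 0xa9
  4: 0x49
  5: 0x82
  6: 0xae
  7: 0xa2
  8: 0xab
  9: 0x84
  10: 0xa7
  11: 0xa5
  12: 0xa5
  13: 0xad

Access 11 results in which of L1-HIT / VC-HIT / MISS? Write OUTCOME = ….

0: 0xa5 (blk 20, set 0) → MISS  vc=[]
1: 0xac (blk 21, set 1) → MISS  vc=[]
2: 0xae (blk 21, set 1) → L1-HIT  vc=[]
3: 0xa9 (blk 21, set 1) → L1-HIT  vc=[]
4: 0x49 (blk 9, set 1) → MISS  vc=[21]
5: 0x82 (blk 16, set 0) → MISS  vc=[21, 20]
6: 0xae (blk 21, set 1) → VC-HIT  vc=[9, 20]
7: 0xa2 (blk 20, set 0) → VC-HIT  vc=[9, 16]
8: 0xab (blk 21, set 1) → L1-HIT  vc=[9, 16]
9: 0x84 (blk 16, set 0) → VC-HIT  vc=[9, 20]
10: 0xa7 (blk 20, set 0) → VC-HIT  vc=[9, 16]
11: 0xa5 (blk 20, set 0) → L1-HIT  vc=[9, 16]
12: 0xa5 (blk 20, set 0) → L1-HIT  vc=[9, 16]
13: 0xad (blk 21, set 1) → L1-HIT  vc=[9, 16]

OUTCOME = L1-HIT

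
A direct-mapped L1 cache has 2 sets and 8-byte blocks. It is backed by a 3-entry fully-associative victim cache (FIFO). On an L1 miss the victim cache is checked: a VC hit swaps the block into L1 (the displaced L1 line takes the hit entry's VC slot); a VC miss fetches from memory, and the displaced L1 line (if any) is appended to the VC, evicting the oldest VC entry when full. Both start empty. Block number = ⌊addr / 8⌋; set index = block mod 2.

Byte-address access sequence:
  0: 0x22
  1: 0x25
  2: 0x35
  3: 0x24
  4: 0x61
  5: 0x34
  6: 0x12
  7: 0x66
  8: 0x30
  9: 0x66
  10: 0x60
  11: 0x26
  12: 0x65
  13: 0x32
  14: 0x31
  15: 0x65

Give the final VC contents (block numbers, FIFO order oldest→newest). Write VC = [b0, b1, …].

VC = [2, 4, 6]

0: 0x22 (blk 4, set 0) → MISS  vc=[]
1: 0x25 (blk 4, set 0) → L1-HIT  vc=[]
2: 0x35 (blk 6, set 0) → MISS  vc=[4]
3: 0x24 (blk 4, set 0) → VC-HIT  vc=[6]
4: 0x61 (blk 12, set 0) → MISS  vc=[6, 4]
5: 0x34 (blk 6, set 0) → VC-HIT  vc=[12, 4]
6: 0x12 (blk 2, set 0) → MISS  vc=[12, 4, 6]
7: 0x66 (blk 12, set 0) → VC-HIT  vc=[2, 4, 6]
8: 0x30 (blk 6, set 0) → VC-HIT  vc=[2, 4, 12]
9: 0x66 (blk 12, set 0) → VC-HIT  vc=[2, 4, 6]
10: 0x60 (blk 12, set 0) → L1-HIT  vc=[2, 4, 6]
11: 0x26 (blk 4, set 0) → VC-HIT  vc=[2, 12, 6]
12: 0x65 (blk 12, set 0) → VC-HIT  vc=[2, 4, 6]
13: 0x32 (blk 6, set 0) → VC-HIT  vc=[2, 4, 12]
14: 0x31 (blk 6, set 0) → L1-HIT  vc=[2, 4, 12]
15: 0x65 (blk 12, set 0) → VC-HIT  vc=[2, 4, 6]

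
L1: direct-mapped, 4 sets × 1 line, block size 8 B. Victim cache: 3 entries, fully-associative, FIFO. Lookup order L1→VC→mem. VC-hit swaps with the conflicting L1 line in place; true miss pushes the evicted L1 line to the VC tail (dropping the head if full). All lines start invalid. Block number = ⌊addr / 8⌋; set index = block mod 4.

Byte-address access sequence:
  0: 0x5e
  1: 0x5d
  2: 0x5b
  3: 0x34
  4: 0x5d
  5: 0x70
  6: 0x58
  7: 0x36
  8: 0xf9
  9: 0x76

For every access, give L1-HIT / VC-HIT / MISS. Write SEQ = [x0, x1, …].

  [0] addr=0x5e blk=11 s=3: MISS | VC []
  [1] addr=0x5d blk=11 s=3: L1-HIT | VC []
  [2] addr=0x5b blk=11 s=3: L1-HIT | VC []
  [3] addr=0x34 blk=6 s=2: MISS | VC []
  [4] addr=0x5d blk=11 s=3: L1-HIT | VC []
  [5] addr=0x70 blk=14 s=2: MISS | VC [6]
  [6] addr=0x58 blk=11 s=3: L1-HIT | VC [6]
  [7] addr=0x36 blk=6 s=2: VC-HIT | VC [14]
  [8] addr=0xf9 blk=31 s=3: MISS | VC [14, 11]
  [9] addr=0x76 blk=14 s=2: VC-HIT | VC [6, 11]

SEQ = [MISS, L1-HIT, L1-HIT, MISS, L1-HIT, MISS, L1-HIT, VC-HIT, MISS, VC-HIT]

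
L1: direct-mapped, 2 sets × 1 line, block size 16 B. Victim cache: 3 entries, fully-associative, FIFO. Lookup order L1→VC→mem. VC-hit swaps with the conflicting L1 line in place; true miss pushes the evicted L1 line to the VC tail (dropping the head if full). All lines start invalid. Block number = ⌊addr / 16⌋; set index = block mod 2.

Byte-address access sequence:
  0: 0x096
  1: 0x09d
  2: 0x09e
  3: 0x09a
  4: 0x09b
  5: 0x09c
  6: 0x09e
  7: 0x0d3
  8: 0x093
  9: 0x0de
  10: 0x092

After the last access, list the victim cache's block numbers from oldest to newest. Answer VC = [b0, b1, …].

0: 0x96 (blk 9, set 1) → MISS  vc=[]
1: 0x9d (blk 9, set 1) → L1-HIT  vc=[]
2: 0x9e (blk 9, set 1) → L1-HIT  vc=[]
3: 0x9a (blk 9, set 1) → L1-HIT  vc=[]
4: 0x9b (blk 9, set 1) → L1-HIT  vc=[]
5: 0x9c (blk 9, set 1) → L1-HIT  vc=[]
6: 0x9e (blk 9, set 1) → L1-HIT  vc=[]
7: 0xd3 (blk 13, set 1) → MISS  vc=[9]
8: 0x93 (blk 9, set 1) → VC-HIT  vc=[13]
9: 0xde (blk 13, set 1) → VC-HIT  vc=[9]
10: 0x92 (blk 9, set 1) → VC-HIT  vc=[13]

VC = [13]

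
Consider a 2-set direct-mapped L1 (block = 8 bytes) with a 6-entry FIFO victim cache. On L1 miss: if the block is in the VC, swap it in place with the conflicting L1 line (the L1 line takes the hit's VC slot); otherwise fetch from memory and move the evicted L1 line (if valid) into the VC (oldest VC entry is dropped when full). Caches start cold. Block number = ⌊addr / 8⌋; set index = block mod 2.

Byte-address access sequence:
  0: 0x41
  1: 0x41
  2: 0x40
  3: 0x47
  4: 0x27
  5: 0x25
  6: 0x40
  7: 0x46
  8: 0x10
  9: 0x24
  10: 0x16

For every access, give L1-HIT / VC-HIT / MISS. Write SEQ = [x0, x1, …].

#0 0x41→b8/s0 MISS; vc=[]
#1 0x41→b8/s0 L1-HIT; vc=[]
#2 0x40→b8/s0 L1-HIT; vc=[]
#3 0x47→b8/s0 L1-HIT; vc=[]
#4 0x27→b4/s0 MISS; vc=[8]
#5 0x25→b4/s0 L1-HIT; vc=[8]
#6 0x40→b8/s0 VC-HIT; vc=[4]
#7 0x46→b8/s0 L1-HIT; vc=[4]
#8 0x10→b2/s0 MISS; vc=[4,8]
#9 0x24→b4/s0 VC-HIT; vc=[2,8]
#10 0x16→b2/s0 VC-HIT; vc=[4,8]

SEQ = [MISS, L1-HIT, L1-HIT, L1-HIT, MISS, L1-HIT, VC-HIT, L1-HIT, MISS, VC-HIT, VC-HIT]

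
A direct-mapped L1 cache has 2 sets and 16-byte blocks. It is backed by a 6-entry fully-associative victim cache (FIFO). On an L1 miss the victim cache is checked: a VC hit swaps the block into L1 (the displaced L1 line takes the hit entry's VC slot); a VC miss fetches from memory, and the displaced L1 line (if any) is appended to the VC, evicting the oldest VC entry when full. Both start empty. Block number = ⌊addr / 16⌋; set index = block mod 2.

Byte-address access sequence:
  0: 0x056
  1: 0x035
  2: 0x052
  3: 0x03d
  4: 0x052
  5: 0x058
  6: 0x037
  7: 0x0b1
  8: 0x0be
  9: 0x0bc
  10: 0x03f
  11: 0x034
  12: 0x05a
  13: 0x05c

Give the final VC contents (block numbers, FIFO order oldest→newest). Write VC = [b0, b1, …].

  [0] addr=0x56 blk=5 s=1: MISS | VC []
  [1] addr=0x35 blk=3 s=1: MISS | VC [5]
  [2] addr=0x52 blk=5 s=1: VC-HIT | VC [3]
  [3] addr=0x3d blk=3 s=1: VC-HIT | VC [5]
  [4] addr=0x52 blk=5 s=1: VC-HIT | VC [3]
  [5] addr=0x58 blk=5 s=1: L1-HIT | VC [3]
  [6] addr=0x37 blk=3 s=1: VC-HIT | VC [5]
  [7] addr=0xb1 blk=11 s=1: MISS | VC [5, 3]
  [8] addr=0xbe blk=11 s=1: L1-HIT | VC [5, 3]
  [9] addr=0xbc blk=11 s=1: L1-HIT | VC [5, 3]
  [10] addr=0x3f blk=3 s=1: VC-HIT | VC [5, 11]
  [11] addr=0x34 blk=3 s=1: L1-HIT | VC [5, 11]
  [12] addr=0x5a blk=5 s=1: VC-HIT | VC [3, 11]
  [13] addr=0x5c blk=5 s=1: L1-HIT | VC [3, 11]

VC = [3, 11]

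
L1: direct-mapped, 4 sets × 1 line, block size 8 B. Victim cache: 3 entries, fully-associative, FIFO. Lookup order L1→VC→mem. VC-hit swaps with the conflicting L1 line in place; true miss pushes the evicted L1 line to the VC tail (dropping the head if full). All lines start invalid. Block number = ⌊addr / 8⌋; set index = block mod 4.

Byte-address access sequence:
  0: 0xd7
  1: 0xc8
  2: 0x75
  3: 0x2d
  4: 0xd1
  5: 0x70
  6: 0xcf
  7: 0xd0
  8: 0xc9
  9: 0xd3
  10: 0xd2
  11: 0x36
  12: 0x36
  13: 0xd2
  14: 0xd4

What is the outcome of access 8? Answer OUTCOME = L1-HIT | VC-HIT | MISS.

OUTCOME = L1-HIT

  [0] addr=0xd7 blk=26 s=2: MISS | VC []
  [1] addr=0xc8 blk=25 s=1: MISS | VC []
  [2] addr=0x75 blk=14 s=2: MISS | VC [26]
  [3] addr=0x2d blk=5 s=1: MISS | VC [26, 25]
  [4] addr=0xd1 blk=26 s=2: VC-HIT | VC [14, 25]
  [5] addr=0x70 blk=14 s=2: VC-HIT | VC [26, 25]
  [6] addr=0xcf blk=25 s=1: VC-HIT | VC [26, 5]
  [7] addr=0xd0 blk=26 s=2: VC-HIT | VC [14, 5]
  [8] addr=0xc9 blk=25 s=1: L1-HIT | VC [14, 5]
  [9] addr=0xd3 blk=26 s=2: L1-HIT | VC [14, 5]
  [10] addr=0xd2 blk=26 s=2: L1-HIT | VC [14, 5]
  [11] addr=0x36 blk=6 s=2: MISS | VC [14, 5, 26]
  [12] addr=0x36 blk=6 s=2: L1-HIT | VC [14, 5, 26]
  [13] addr=0xd2 blk=26 s=2: VC-HIT | VC [14, 5, 6]
  [14] addr=0xd4 blk=26 s=2: L1-HIT | VC [14, 5, 6]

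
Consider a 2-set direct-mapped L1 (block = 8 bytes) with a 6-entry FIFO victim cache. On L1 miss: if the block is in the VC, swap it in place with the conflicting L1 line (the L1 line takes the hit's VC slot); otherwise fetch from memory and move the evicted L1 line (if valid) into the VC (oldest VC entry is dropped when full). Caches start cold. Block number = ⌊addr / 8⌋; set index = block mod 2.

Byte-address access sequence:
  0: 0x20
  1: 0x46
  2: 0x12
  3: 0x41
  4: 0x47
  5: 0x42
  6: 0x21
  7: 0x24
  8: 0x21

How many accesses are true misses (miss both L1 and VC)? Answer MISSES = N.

0: 0x20 (blk 4, set 0) → MISS  vc=[]
1: 0x46 (blk 8, set 0) → MISS  vc=[4]
2: 0x12 (blk 2, set 0) → MISS  vc=[4, 8]
3: 0x41 (blk 8, set 0) → VC-HIT  vc=[4, 2]
4: 0x47 (blk 8, set 0) → L1-HIT  vc=[4, 2]
5: 0x42 (blk 8, set 0) → L1-HIT  vc=[4, 2]
6: 0x21 (blk 4, set 0) → VC-HIT  vc=[8, 2]
7: 0x24 (blk 4, set 0) → L1-HIT  vc=[8, 2]
8: 0x21 (blk 4, set 0) → L1-HIT  vc=[8, 2]

MISSES = 3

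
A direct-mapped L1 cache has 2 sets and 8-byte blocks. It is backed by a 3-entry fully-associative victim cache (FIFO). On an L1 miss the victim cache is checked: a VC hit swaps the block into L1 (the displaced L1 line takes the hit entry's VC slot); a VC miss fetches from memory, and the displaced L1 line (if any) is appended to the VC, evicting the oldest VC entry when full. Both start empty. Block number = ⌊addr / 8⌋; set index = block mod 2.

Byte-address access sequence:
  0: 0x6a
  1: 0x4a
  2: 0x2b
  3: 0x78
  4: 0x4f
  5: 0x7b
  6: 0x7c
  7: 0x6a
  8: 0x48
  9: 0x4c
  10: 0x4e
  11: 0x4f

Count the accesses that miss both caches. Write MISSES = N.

MISSES = 4

  [0] addr=0x6a blk=13 s=1: MISS | VC []
  [1] addr=0x4a blk=9 s=1: MISS | VC [13]
  [2] addr=0x2b blk=5 s=1: MISS | VC [13, 9]
  [3] addr=0x78 blk=15 s=1: MISS | VC [13, 9, 5]
  [4] addr=0x4f blk=9 s=1: VC-HIT | VC [13, 15, 5]
  [5] addr=0x7b blk=15 s=1: VC-HIT | VC [13, 9, 5]
  [6] addr=0x7c blk=15 s=1: L1-HIT | VC [13, 9, 5]
  [7] addr=0x6a blk=13 s=1: VC-HIT | VC [15, 9, 5]
  [8] addr=0x48 blk=9 s=1: VC-HIT | VC [15, 13, 5]
  [9] addr=0x4c blk=9 s=1: L1-HIT | VC [15, 13, 5]
  [10] addr=0x4e blk=9 s=1: L1-HIT | VC [15, 13, 5]
  [11] addr=0x4f blk=9 s=1: L1-HIT | VC [15, 13, 5]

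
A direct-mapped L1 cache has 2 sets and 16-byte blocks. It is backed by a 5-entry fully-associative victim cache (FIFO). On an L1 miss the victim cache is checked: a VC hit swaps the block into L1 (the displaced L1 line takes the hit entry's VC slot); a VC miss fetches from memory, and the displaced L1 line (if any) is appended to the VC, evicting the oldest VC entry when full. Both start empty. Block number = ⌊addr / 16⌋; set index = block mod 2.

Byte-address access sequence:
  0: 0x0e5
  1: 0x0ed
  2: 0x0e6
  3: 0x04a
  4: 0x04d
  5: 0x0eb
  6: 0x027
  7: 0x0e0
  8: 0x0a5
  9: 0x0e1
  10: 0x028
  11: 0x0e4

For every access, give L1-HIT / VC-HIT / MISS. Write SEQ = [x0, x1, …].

#0 0xe5→b14/s0 MISS; vc=[]
#1 0xed→b14/s0 L1-HIT; vc=[]
#2 0xe6→b14/s0 L1-HIT; vc=[]
#3 0x4a→b4/s0 MISS; vc=[14]
#4 0x4d→b4/s0 L1-HIT; vc=[14]
#5 0xeb→b14/s0 VC-HIT; vc=[4]
#6 0x27→b2/s0 MISS; vc=[4,14]
#7 0xe0→b14/s0 VC-HIT; vc=[4,2]
#8 0xa5→b10/s0 MISS; vc=[4,2,14]
#9 0xe1→b14/s0 VC-HIT; vc=[4,2,10]
#10 0x28→b2/s0 VC-HIT; vc=[4,14,10]
#11 0xe4→b14/s0 VC-HIT; vc=[4,2,10]

SEQ = [MISS, L1-HIT, L1-HIT, MISS, L1-HIT, VC-HIT, MISS, VC-HIT, MISS, VC-HIT, VC-HIT, VC-HIT]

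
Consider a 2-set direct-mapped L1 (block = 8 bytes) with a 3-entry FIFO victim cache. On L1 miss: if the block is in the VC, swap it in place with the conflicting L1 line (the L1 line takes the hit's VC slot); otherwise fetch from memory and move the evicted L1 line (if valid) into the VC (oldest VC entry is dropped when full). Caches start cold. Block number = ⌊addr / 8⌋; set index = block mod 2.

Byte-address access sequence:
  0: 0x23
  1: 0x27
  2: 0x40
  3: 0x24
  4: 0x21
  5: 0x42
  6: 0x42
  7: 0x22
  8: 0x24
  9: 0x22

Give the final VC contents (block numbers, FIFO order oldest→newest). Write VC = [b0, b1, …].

#0 0x23→b4/s0 MISS; vc=[]
#1 0x27→b4/s0 L1-HIT; vc=[]
#2 0x40→b8/s0 MISS; vc=[4]
#3 0x24→b4/s0 VC-HIT; vc=[8]
#4 0x21→b4/s0 L1-HIT; vc=[8]
#5 0x42→b8/s0 VC-HIT; vc=[4]
#6 0x42→b8/s0 L1-HIT; vc=[4]
#7 0x22→b4/s0 VC-HIT; vc=[8]
#8 0x24→b4/s0 L1-HIT; vc=[8]
#9 0x22→b4/s0 L1-HIT; vc=[8]

VC = [8]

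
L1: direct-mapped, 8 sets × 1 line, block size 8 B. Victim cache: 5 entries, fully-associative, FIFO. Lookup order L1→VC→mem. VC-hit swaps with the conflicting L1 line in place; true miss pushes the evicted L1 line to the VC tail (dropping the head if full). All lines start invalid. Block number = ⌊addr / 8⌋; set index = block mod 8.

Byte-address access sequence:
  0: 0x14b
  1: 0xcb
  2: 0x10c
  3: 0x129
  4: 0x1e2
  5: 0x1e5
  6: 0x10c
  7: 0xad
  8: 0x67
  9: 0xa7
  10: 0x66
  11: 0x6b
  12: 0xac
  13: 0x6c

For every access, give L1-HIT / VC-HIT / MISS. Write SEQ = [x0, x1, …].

SEQ = [MISS, MISS, MISS, MISS, MISS, L1-HIT, L1-HIT, MISS, MISS, MISS, VC-HIT, MISS, VC-HIT, VC-HIT]

0: 0x14b (blk 41, set 1) → MISS  vc=[]
1: 0xcb (blk 25, set 1) → MISS  vc=[41]
2: 0x10c (blk 33, set 1) → MISS  vc=[41, 25]
3: 0x129 (blk 37, set 5) → MISS  vc=[41, 25]
4: 0x1e2 (blk 60, set 4) → MISS  vc=[41, 25]
5: 0x1e5 (blk 60, set 4) → L1-HIT  vc=[41, 25]
6: 0x10c (blk 33, set 1) → L1-HIT  vc=[41, 25]
7: 0xad (blk 21, set 5) → MISS  vc=[41, 25, 37]
8: 0x67 (blk 12, set 4) → MISS  vc=[41, 25, 37, 60]
9: 0xa7 (blk 20, set 4) → MISS  vc=[41, 25, 37, 60, 12]
10: 0x66 (blk 12, set 4) → VC-HIT  vc=[41, 25, 37, 60, 20]
11: 0x6b (blk 13, set 5) → MISS  vc=[25, 37, 60, 20, 21]
12: 0xac (blk 21, set 5) → VC-HIT  vc=[25, 37, 60, 20, 13]
13: 0x6c (blk 13, set 5) → VC-HIT  vc=[25, 37, 60, 20, 21]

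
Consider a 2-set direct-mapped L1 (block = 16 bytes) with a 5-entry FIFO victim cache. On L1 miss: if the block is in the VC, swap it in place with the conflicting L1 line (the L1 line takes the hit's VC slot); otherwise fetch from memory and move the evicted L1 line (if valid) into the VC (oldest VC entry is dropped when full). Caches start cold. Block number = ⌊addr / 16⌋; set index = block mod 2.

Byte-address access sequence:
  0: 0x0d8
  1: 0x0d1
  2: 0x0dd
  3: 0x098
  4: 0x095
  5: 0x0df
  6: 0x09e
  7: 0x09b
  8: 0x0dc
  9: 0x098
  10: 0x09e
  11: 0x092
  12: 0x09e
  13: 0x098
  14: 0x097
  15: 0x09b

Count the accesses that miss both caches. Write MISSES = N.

MISSES = 2

#0 0xd8→b13/s1 MISS; vc=[]
#1 0xd1→b13/s1 L1-HIT; vc=[]
#2 0xdd→b13/s1 L1-HIT; vc=[]
#3 0x98→b9/s1 MISS; vc=[13]
#4 0x95→b9/s1 L1-HIT; vc=[13]
#5 0xdf→b13/s1 VC-HIT; vc=[9]
#6 0x9e→b9/s1 VC-HIT; vc=[13]
#7 0x9b→b9/s1 L1-HIT; vc=[13]
#8 0xdc→b13/s1 VC-HIT; vc=[9]
#9 0x98→b9/s1 VC-HIT; vc=[13]
#10 0x9e→b9/s1 L1-HIT; vc=[13]
#11 0x92→b9/s1 L1-HIT; vc=[13]
#12 0x9e→b9/s1 L1-HIT; vc=[13]
#13 0x98→b9/s1 L1-HIT; vc=[13]
#14 0x97→b9/s1 L1-HIT; vc=[13]
#15 0x9b→b9/s1 L1-HIT; vc=[13]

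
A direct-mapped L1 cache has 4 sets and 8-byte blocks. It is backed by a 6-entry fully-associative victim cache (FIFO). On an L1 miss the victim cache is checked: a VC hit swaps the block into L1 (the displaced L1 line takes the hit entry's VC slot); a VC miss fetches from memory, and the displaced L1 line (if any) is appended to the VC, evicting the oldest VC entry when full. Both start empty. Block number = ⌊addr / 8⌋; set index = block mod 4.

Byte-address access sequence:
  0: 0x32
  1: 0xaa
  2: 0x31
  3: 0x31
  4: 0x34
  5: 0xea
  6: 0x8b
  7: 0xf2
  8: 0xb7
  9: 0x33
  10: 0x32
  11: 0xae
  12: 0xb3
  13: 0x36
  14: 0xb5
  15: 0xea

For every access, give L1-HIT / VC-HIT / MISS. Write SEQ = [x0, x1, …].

  [0] addr=0x32 blk=6 s=2: MISS | VC []
  [1] addr=0xaa blk=21 s=1: MISS | VC []
  [2] addr=0x31 blk=6 s=2: L1-HIT | VC []
  [3] addr=0x31 blk=6 s=2: L1-HIT | VC []
  [4] addr=0x34 blk=6 s=2: L1-HIT | VC []
  [5] addr=0xea blk=29 s=1: MISS | VC [21]
  [6] addr=0x8b blk=17 s=1: MISS | VC [21, 29]
  [7] addr=0xf2 blk=30 s=2: MISS | VC [21, 29, 6]
  [8] addr=0xb7 blk=22 s=2: MISS | VC [21, 29, 6, 30]
  [9] addr=0x33 blk=6 s=2: VC-HIT | VC [21, 29, 22, 30]
  [10] addr=0x32 blk=6 s=2: L1-HIT | VC [21, 29, 22, 30]
  [11] addr=0xae blk=21 s=1: VC-HIT | VC [17, 29, 22, 30]
  [12] addr=0xb3 blk=22 s=2: VC-HIT | VC [17, 29, 6, 30]
  [13] addr=0x36 blk=6 s=2: VC-HIT | VC [17, 29, 22, 30]
  [14] addr=0xb5 blk=22 s=2: VC-HIT | VC [17, 29, 6, 30]
  [15] addr=0xea blk=29 s=1: VC-HIT | VC [17, 21, 6, 30]

SEQ = [MISS, MISS, L1-HIT, L1-HIT, L1-HIT, MISS, MISS, MISS, MISS, VC-HIT, L1-HIT, VC-HIT, VC-HIT, VC-HIT, VC-HIT, VC-HIT]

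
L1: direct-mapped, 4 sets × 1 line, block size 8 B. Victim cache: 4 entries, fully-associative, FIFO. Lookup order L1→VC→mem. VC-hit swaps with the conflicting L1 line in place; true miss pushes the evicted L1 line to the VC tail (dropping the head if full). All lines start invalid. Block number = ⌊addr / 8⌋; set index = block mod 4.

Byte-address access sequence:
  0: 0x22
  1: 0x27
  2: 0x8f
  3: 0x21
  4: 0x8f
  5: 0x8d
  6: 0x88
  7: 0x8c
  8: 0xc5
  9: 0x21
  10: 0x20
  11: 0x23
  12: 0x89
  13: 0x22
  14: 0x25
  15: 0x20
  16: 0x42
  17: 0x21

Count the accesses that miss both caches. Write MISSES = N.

MISSES = 4

0: 0x22 (blk 4, set 0) → MISS  vc=[]
1: 0x27 (blk 4, set 0) → L1-HIT  vc=[]
2: 0x8f (blk 17, set 1) → MISS  vc=[]
3: 0x21 (blk 4, set 0) → L1-HIT  vc=[]
4: 0x8f (blk 17, set 1) → L1-HIT  vc=[]
5: 0x8d (blk 17, set 1) → L1-HIT  vc=[]
6: 0x88 (blk 17, set 1) → L1-HIT  vc=[]
7: 0x8c (blk 17, set 1) → L1-HIT  vc=[]
8: 0xc5 (blk 24, set 0) → MISS  vc=[4]
9: 0x21 (blk 4, set 0) → VC-HIT  vc=[24]
10: 0x20 (blk 4, set 0) → L1-HIT  vc=[24]
11: 0x23 (blk 4, set 0) → L1-HIT  vc=[24]
12: 0x89 (blk 17, set 1) → L1-HIT  vc=[24]
13: 0x22 (blk 4, set 0) → L1-HIT  vc=[24]
14: 0x25 (blk 4, set 0) → L1-HIT  vc=[24]
15: 0x20 (blk 4, set 0) → L1-HIT  vc=[24]
16: 0x42 (blk 8, set 0) → MISS  vc=[24, 4]
17: 0x21 (blk 4, set 0) → VC-HIT  vc=[24, 8]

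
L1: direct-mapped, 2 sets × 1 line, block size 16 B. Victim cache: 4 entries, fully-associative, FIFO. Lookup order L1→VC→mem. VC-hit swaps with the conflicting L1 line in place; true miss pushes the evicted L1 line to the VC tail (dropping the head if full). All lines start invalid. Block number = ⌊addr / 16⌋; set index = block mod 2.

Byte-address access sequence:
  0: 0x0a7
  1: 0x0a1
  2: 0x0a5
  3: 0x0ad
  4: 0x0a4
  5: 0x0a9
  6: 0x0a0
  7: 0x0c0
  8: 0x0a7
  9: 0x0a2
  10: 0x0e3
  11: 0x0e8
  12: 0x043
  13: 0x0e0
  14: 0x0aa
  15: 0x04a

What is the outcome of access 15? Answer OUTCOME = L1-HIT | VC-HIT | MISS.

OUTCOME = VC-HIT

  [0] addr=0xa7 blk=10 s=0: MISS | VC []
  [1] addr=0xa1 blk=10 s=0: L1-HIT | VC []
  [2] addr=0xa5 blk=10 s=0: L1-HIT | VC []
  [3] addr=0xad blk=10 s=0: L1-HIT | VC []
  [4] addr=0xa4 blk=10 s=0: L1-HIT | VC []
  [5] addr=0xa9 blk=10 s=0: L1-HIT | VC []
  [6] addr=0xa0 blk=10 s=0: L1-HIT | VC []
  [7] addr=0xc0 blk=12 s=0: MISS | VC [10]
  [8] addr=0xa7 blk=10 s=0: VC-HIT | VC [12]
  [9] addr=0xa2 blk=10 s=0: L1-HIT | VC [12]
  [10] addr=0xe3 blk=14 s=0: MISS | VC [12, 10]
  [11] addr=0xe8 blk=14 s=0: L1-HIT | VC [12, 10]
  [12] addr=0x43 blk=4 s=0: MISS | VC [12, 10, 14]
  [13] addr=0xe0 blk=14 s=0: VC-HIT | VC [12, 10, 4]
  [14] addr=0xaa blk=10 s=0: VC-HIT | VC [12, 14, 4]
  [15] addr=0x4a blk=4 s=0: VC-HIT | VC [12, 14, 10]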